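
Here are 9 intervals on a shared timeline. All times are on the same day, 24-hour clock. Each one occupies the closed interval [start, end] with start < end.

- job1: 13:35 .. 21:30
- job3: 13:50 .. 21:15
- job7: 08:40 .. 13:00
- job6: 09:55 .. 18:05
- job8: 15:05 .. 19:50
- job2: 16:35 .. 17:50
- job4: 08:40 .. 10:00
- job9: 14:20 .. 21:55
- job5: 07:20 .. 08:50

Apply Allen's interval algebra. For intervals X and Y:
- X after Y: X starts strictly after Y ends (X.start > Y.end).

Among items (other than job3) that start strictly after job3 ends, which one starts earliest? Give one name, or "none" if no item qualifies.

none

Target job3 = [13:50, 21:15].
job1 [13:35, 21:30] → contains → excluded.
job2 [16:35, 17:50] → during → excluded.
job4 [08:40, 10:00] → before → excluded.
job5 [07:20, 08:50] → before → excluded.
job6 [09:55, 18:05] → overlaps → excluded.
job7 [08:40, 13:00] → before → excluded.
job8 [15:05, 19:50] → during → excluded.
job9 [14:20, 21:55] → overlapped-by → excluded.
No candidates → none.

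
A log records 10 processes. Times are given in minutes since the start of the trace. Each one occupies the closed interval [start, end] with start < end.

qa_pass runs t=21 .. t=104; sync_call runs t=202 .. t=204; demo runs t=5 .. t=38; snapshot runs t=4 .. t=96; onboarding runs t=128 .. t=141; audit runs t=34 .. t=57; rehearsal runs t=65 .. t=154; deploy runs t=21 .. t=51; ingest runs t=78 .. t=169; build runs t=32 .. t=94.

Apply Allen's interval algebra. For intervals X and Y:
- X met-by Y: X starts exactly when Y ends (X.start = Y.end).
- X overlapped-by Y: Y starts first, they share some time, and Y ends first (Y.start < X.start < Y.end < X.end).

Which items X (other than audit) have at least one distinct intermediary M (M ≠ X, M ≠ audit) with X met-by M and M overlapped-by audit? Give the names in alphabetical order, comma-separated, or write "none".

none

Target audit = [t=34, t=57].
Intermediaries M with M overlapped-by audit: none.
Union: none.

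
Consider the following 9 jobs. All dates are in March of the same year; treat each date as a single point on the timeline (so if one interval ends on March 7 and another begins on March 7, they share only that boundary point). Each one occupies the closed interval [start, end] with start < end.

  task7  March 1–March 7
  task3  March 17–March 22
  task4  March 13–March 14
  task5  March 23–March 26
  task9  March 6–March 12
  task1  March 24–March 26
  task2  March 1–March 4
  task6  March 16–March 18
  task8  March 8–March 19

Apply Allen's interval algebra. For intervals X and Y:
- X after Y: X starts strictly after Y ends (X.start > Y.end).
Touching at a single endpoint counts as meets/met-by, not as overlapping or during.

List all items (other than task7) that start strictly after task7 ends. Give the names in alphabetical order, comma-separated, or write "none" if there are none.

task1, task3, task4, task5, task6, task8

Target task7 = [March 1, March 7].
task1 [March 24, March 26] → after → yes.
task2 [March 1, March 4] → starts → no.
task3 [March 17, March 22] → after → yes.
task4 [March 13, March 14] → after → yes.
task5 [March 23, March 26] → after → yes.
task6 [March 16, March 18] → after → yes.
task8 [March 8, March 19] → after → yes.
task9 [March 6, March 12] → overlapped-by → no.
Result: task1, task3, task4, task5, task6, task8.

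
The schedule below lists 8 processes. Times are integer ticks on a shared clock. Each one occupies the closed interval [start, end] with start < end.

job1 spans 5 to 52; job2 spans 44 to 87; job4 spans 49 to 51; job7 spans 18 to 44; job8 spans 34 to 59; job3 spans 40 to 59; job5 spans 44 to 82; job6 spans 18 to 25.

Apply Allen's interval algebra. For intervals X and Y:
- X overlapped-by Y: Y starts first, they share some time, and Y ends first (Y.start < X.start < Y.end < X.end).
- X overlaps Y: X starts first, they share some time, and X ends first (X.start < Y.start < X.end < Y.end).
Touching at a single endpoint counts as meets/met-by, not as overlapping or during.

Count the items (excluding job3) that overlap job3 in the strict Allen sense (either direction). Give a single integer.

4

Target job3 = [40, 59].
job1 [5, 52] → overlaps → counts.
job2 [44, 87] → overlapped-by → counts.
job4 [49, 51] → during → no.
job5 [44, 82] → overlapped-by → counts.
job6 [18, 25] → before → no.
job7 [18, 44] → overlaps → counts.
job8 [34, 59] → finished-by → no.
Total: 4.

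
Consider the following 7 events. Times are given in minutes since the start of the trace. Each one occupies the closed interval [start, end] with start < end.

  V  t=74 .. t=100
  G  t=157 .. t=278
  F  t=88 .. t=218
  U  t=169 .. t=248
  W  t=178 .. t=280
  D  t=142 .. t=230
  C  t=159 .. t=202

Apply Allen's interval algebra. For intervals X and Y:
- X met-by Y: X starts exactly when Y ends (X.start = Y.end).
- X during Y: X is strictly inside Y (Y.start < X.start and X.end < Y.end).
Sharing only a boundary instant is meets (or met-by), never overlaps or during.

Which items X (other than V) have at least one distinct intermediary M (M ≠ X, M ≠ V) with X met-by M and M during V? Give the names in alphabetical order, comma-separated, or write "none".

Target V = [t=74, t=100].
Intermediaries M with M during V: none.
Union: none.

none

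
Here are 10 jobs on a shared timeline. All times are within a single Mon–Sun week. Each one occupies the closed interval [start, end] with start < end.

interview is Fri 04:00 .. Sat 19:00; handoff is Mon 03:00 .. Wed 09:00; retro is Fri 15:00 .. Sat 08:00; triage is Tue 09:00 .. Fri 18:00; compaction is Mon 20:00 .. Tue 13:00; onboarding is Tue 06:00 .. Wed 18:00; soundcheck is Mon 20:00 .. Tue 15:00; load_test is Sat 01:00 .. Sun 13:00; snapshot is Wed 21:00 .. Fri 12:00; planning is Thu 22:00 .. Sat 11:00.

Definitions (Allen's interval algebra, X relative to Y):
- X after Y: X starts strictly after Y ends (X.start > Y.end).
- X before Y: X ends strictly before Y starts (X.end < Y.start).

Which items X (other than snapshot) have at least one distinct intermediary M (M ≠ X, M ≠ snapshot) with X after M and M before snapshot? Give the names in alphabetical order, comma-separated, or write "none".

Target snapshot = [Wed 21:00, Fri 12:00].
Intermediaries M with M before snapshot: compaction, handoff, onboarding, soundcheck.
Via compaction — items with X after compaction: interview, load_test, planning, retro.
Via handoff — items with X after handoff: interview, load_test, planning, retro.
Via onboarding — items with X after onboarding: interview, load_test, planning, retro.
Via soundcheck — items with X after soundcheck: interview, load_test, planning, retro.
Union: interview, load_test, planning, retro.

interview, load_test, planning, retro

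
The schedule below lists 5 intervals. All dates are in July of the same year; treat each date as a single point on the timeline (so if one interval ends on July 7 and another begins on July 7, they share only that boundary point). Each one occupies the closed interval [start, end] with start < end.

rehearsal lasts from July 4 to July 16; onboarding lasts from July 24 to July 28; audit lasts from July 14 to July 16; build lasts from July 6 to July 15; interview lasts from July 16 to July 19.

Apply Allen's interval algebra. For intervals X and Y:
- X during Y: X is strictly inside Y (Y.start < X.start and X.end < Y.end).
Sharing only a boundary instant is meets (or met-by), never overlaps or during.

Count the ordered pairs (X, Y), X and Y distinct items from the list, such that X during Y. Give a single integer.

1

Checking all 20 ordered pairs for relation 'during'; matching pairs in alphabetical order:
(build, rehearsal): build during rehearsal ✓
Count: 1.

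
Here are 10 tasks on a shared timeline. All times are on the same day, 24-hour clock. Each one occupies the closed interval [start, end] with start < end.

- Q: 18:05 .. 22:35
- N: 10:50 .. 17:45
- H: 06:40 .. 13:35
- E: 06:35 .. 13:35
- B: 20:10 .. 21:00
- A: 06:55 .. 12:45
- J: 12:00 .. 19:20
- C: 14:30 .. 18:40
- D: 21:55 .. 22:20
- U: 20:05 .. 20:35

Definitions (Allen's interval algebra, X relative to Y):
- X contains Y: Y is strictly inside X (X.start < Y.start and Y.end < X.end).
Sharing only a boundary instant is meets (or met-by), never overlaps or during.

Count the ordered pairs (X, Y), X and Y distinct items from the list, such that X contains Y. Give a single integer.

Checking all 90 ordered pairs for relation 'contains'; matching pairs in alphabetical order:
(E, A): E contains A ✓
(H, A): H contains A ✓
(J, C): J contains C ✓
(Q, B): Q contains B ✓
(Q, D): Q contains D ✓
(Q, U): Q contains U ✓
Count: 6.

6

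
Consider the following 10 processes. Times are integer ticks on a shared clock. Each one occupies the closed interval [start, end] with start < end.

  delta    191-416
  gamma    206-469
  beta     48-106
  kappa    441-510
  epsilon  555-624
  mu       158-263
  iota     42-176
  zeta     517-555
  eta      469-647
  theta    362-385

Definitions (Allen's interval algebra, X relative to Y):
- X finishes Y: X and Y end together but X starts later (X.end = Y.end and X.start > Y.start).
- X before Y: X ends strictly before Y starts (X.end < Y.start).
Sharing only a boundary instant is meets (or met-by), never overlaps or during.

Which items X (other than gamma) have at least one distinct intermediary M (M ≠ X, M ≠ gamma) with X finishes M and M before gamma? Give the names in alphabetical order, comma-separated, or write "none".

Target gamma = [206, 469].
Intermediaries M with M before gamma: beta, iota.
Via beta — items with X finishes beta: none.
Via iota — items with X finishes iota: none.
Union: none.

none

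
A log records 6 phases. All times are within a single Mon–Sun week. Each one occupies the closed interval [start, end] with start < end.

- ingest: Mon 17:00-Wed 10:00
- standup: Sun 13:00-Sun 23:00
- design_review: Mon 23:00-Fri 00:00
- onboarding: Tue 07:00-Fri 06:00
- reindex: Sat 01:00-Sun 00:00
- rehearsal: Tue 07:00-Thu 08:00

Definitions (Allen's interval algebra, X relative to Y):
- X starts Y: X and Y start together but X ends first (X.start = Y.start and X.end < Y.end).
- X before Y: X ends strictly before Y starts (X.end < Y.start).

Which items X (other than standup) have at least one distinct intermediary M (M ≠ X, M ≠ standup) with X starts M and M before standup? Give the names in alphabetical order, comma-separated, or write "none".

rehearsal

Target standup = [Sun 13:00, Sun 23:00].
Intermediaries M with M before standup: design_review, ingest, onboarding, rehearsal, reindex.
Via design_review — items with X starts design_review: none.
Via ingest — items with X starts ingest: none.
Via onboarding — items with X starts onboarding: rehearsal.
Via rehearsal — items with X starts rehearsal: none.
Via reindex — items with X starts reindex: none.
Union: rehearsal.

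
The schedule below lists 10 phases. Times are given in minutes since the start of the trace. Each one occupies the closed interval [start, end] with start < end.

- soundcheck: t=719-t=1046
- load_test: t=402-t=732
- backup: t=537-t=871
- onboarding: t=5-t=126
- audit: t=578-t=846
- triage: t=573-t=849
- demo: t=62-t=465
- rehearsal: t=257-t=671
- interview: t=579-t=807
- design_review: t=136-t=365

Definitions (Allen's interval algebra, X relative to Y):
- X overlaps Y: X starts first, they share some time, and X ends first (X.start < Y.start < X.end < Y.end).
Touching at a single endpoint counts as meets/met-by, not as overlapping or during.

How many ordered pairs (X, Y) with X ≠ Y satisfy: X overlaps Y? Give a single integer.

Checking all 90 ordered pairs for relation 'overlaps'; matching pairs in alphabetical order:
(audit, soundcheck): audit overlaps soundcheck ✓
(backup, soundcheck): backup overlaps soundcheck ✓
(demo, load_test): demo overlaps load_test ✓
(demo, rehearsal): demo overlaps rehearsal ✓
(design_review, rehearsal): design_review overlaps rehearsal ✓
(interview, soundcheck): interview overlaps soundcheck ✓
(load_test, audit): load_test overlaps audit ✓
(load_test, backup): load_test overlaps backup ✓
(load_test, interview): load_test overlaps interview ✓
(load_test, soundcheck): load_test overlaps soundcheck ✓
(load_test, triage): load_test overlaps triage ✓
(onboarding, demo): onboarding overlaps demo ✓
(rehearsal, audit): rehearsal overlaps audit ✓
(rehearsal, backup): rehearsal overlaps backup ✓
(rehearsal, interview): rehearsal overlaps interview ✓
(rehearsal, load_test): rehearsal overlaps load_test ✓
(rehearsal, triage): rehearsal overlaps triage ✓
(triage, soundcheck): triage overlaps soundcheck ✓
Count: 18.

18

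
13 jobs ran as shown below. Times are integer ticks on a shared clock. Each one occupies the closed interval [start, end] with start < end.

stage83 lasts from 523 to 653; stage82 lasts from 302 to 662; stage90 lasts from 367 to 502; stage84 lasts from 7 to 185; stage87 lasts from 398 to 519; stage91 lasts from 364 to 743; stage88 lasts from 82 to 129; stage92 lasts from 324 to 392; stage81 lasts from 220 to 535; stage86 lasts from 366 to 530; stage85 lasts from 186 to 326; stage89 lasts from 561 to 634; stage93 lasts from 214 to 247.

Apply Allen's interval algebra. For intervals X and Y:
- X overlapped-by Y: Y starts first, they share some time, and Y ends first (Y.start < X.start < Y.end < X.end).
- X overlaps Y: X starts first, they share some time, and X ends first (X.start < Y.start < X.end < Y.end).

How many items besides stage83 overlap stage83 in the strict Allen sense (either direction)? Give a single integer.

Target stage83 = [523, 653].
stage81 [220, 535] → overlaps → counts.
stage82 [302, 662] → contains → no.
stage84 [7, 185] → before → no.
stage85 [186, 326] → before → no.
stage86 [366, 530] → overlaps → counts.
stage87 [398, 519] → before → no.
stage88 [82, 129] → before → no.
stage89 [561, 634] → during → no.
stage90 [367, 502] → before → no.
stage91 [364, 743] → contains → no.
stage92 [324, 392] → before → no.
stage93 [214, 247] → before → no.
Total: 2.

2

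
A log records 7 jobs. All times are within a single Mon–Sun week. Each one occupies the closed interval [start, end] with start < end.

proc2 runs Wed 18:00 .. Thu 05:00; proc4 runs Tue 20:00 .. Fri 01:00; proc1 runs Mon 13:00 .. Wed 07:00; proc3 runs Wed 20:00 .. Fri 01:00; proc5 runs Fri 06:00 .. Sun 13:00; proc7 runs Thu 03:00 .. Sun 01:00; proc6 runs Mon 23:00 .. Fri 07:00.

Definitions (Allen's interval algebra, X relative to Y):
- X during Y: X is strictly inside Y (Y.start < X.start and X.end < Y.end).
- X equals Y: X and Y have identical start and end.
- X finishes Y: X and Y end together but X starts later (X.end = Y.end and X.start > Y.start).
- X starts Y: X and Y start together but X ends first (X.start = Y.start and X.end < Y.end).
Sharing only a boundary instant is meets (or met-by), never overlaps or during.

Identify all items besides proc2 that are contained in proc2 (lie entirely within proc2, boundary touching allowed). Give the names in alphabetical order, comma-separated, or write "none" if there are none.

Target proc2 = [Wed 18:00, Thu 05:00].
proc1 [Mon 13:00, Wed 07:00] → before → no.
proc3 [Wed 20:00, Fri 01:00] → overlapped-by → no.
proc4 [Tue 20:00, Fri 01:00] → contains → no.
proc5 [Fri 06:00, Sun 13:00] → after → no.
proc6 [Mon 23:00, Fri 07:00] → contains → no.
proc7 [Thu 03:00, Sun 01:00] → overlapped-by → no.
Result: none.

none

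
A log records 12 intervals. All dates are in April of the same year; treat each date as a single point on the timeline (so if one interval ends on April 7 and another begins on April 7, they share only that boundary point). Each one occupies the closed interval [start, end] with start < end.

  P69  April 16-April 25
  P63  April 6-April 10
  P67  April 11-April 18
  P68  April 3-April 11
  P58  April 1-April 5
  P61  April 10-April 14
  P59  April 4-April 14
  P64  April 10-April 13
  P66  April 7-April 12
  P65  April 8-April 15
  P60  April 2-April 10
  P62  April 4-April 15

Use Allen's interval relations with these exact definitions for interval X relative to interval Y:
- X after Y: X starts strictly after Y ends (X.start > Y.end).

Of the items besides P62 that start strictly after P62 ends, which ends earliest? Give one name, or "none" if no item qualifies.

P69

Target P62 = [April 4, April 15].
P58 [April 1, April 5] → overlaps → excluded.
P59 [April 4, April 14] → starts → excluded.
P60 [April 2, April 10] → overlaps → excluded.
P61 [April 10, April 14] → during → excluded.
P63 [April 6, April 10] → during → excluded.
P64 [April 10, April 13] → during → excluded.
P65 [April 8, April 15] → finishes → excluded.
P66 [April 7, April 12] → during → excluded.
P67 [April 11, April 18] → overlapped-by → excluded.
P68 [April 3, April 11] → overlaps → excluded.
P69 [April 16, April 25] → after → candidate.
Among candidates, earliest end is April 25 → P69.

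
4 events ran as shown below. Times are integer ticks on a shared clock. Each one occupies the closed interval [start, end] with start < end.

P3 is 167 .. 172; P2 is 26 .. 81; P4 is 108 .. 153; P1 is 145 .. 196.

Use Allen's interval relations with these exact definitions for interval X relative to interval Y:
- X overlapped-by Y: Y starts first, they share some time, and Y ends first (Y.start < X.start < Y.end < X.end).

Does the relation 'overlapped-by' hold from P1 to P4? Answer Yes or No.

Yes

P1 = [145, 196], P4 = [108, 153].
Actual relation of P1 to P4: overlapped-by.
Asked whether 'overlapped-by' holds → Yes.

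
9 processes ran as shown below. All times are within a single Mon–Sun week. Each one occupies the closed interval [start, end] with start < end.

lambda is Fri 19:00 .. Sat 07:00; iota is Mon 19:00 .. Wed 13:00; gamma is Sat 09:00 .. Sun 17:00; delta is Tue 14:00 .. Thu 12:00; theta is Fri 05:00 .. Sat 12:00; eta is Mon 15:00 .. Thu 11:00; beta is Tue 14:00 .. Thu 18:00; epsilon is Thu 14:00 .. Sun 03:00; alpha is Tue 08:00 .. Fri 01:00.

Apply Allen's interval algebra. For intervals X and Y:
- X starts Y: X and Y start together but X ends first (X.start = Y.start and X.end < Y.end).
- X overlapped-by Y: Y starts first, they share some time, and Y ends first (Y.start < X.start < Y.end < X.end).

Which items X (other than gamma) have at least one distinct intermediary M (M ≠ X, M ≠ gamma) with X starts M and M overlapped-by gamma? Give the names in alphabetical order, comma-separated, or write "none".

Target gamma = [Sat 09:00, Sun 17:00].
Intermediaries M with M overlapped-by gamma: none.
Union: none.

none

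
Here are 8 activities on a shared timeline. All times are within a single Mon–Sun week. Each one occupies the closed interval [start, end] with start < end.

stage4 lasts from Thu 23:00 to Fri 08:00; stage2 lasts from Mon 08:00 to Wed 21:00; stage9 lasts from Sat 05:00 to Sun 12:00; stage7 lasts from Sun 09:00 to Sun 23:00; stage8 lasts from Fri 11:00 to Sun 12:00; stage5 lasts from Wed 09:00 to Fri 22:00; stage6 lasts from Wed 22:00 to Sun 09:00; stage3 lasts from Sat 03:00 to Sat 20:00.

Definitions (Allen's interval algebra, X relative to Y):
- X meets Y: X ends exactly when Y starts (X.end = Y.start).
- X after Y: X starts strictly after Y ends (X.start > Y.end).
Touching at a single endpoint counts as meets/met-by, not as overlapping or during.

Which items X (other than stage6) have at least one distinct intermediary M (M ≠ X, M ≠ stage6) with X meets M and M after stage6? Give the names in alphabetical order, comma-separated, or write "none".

none

Target stage6 = [Wed 22:00, Sun 09:00].
Intermediaries M with M after stage6: none.
Union: none.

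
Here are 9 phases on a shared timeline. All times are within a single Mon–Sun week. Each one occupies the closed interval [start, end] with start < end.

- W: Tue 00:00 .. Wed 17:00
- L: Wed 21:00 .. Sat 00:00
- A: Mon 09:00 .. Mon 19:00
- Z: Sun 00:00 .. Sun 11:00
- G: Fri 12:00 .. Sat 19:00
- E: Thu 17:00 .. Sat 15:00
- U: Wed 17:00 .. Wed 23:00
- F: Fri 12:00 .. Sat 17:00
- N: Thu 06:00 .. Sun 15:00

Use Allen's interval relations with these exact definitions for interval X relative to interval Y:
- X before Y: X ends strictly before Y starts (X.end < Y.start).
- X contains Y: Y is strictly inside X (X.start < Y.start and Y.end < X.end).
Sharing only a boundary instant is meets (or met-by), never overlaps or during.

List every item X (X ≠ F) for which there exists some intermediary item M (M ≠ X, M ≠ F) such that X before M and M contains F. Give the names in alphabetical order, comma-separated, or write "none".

Target F = [Fri 12:00, Sat 17:00].
Intermediaries M with M contains F: N.
Via N — items with X before N: A, U, W.
Union: A, U, W.

A, U, W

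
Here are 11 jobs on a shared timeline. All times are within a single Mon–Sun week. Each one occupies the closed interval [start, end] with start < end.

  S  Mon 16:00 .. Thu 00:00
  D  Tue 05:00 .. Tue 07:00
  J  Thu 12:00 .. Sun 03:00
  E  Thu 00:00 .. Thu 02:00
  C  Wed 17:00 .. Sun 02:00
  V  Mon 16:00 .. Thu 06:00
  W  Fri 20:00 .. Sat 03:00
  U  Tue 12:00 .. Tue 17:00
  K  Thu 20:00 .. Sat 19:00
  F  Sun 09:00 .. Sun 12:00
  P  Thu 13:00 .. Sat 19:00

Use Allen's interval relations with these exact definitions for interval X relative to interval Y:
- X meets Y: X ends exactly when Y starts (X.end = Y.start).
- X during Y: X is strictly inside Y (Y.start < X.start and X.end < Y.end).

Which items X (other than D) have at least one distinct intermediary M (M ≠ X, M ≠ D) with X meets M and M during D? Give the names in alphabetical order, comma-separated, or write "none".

none

Target D = [Tue 05:00, Tue 07:00].
Intermediaries M with M during D: none.
Union: none.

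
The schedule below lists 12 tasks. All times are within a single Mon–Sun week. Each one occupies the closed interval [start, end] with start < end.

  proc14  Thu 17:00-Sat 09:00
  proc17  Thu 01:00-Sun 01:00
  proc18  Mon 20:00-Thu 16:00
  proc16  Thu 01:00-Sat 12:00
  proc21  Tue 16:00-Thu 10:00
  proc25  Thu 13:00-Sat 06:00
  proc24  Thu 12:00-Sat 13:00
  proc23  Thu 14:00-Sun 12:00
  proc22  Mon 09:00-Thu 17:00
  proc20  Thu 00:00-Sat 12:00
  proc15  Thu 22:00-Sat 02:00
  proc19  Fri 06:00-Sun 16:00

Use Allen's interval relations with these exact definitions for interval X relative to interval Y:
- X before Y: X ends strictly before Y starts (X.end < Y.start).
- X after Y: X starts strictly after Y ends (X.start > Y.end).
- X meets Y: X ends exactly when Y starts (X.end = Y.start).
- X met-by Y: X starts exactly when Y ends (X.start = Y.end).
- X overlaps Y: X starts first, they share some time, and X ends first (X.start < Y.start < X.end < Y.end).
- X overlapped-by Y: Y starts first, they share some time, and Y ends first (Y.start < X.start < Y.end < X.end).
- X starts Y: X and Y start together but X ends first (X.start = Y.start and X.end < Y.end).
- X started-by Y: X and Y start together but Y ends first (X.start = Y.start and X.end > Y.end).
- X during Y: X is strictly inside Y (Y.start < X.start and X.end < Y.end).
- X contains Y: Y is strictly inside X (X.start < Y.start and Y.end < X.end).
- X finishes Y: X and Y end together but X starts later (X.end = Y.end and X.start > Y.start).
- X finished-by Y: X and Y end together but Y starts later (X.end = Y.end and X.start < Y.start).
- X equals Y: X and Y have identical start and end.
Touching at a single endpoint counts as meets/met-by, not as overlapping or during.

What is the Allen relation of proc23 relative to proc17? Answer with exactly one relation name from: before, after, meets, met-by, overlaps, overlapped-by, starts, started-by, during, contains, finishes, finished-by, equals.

proc23 = [Thu 14:00, Sun 12:00]; proc17 = [Thu 01:00, Sun 01:00].
Compare endpoints: proc23.start > proc17.start, proc23.start < proc17.end, proc23.end > proc17.start, proc23.end > proc17.end.
That pattern is 'overlapped-by'.

overlapped-by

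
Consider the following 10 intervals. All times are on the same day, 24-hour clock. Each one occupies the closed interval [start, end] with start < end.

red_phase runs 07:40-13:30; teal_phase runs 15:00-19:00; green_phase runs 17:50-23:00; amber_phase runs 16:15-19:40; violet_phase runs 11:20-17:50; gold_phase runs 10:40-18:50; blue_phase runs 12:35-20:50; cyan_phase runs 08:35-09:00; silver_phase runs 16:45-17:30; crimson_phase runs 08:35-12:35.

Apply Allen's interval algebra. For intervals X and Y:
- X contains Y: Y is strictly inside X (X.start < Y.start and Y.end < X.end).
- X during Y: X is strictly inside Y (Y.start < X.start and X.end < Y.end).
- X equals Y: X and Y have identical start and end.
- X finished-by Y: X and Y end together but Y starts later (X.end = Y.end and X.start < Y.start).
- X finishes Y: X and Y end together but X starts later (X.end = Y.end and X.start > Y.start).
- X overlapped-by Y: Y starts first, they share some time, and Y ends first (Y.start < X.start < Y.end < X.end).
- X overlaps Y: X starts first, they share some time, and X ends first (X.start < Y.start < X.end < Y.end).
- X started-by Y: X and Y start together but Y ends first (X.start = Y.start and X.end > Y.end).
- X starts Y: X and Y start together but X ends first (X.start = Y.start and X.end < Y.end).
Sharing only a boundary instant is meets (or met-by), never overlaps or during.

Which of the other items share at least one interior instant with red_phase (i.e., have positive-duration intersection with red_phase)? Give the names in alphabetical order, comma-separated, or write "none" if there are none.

blue_phase, crimson_phase, cyan_phase, gold_phase, violet_phase

Target red_phase = [07:40, 13:30].
amber_phase [16:15, 19:40] → after → no.
blue_phase [12:35, 20:50] → overlapped-by → yes.
crimson_phase [08:35, 12:35] → during → yes.
cyan_phase [08:35, 09:00] → during → yes.
gold_phase [10:40, 18:50] → overlapped-by → yes.
green_phase [17:50, 23:00] → after → no.
silver_phase [16:45, 17:30] → after → no.
teal_phase [15:00, 19:00] → after → no.
violet_phase [11:20, 17:50] → overlapped-by → yes.
Result: blue_phase, crimson_phase, cyan_phase, gold_phase, violet_phase.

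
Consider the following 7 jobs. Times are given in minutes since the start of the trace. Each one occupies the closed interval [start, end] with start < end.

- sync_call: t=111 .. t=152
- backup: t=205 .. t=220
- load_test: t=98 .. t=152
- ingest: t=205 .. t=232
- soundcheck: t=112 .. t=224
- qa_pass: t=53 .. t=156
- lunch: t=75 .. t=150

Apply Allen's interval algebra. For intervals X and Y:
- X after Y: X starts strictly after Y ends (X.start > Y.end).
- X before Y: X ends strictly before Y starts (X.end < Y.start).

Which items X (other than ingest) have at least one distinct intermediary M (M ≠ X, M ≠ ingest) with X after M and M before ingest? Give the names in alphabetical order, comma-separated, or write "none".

backup

Target ingest = [t=205, t=232].
Intermediaries M with M before ingest: load_test, lunch, qa_pass, sync_call.
Via load_test — items with X after load_test: backup.
Via lunch — items with X after lunch: backup.
Via qa_pass — items with X after qa_pass: backup.
Via sync_call — items with X after sync_call: backup.
Union: backup.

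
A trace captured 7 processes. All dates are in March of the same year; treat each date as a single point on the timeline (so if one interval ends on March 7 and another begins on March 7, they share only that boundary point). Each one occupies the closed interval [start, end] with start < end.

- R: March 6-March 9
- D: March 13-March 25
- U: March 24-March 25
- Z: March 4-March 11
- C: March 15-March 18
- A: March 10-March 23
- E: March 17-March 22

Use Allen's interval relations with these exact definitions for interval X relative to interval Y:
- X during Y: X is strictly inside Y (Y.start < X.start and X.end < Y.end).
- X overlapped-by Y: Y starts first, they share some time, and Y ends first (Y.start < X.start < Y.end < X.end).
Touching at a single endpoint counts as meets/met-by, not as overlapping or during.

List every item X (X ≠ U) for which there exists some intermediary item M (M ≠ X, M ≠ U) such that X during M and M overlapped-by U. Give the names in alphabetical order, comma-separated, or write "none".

none

Target U = [March 24, March 25].
Intermediaries M with M overlapped-by U: none.
Union: none.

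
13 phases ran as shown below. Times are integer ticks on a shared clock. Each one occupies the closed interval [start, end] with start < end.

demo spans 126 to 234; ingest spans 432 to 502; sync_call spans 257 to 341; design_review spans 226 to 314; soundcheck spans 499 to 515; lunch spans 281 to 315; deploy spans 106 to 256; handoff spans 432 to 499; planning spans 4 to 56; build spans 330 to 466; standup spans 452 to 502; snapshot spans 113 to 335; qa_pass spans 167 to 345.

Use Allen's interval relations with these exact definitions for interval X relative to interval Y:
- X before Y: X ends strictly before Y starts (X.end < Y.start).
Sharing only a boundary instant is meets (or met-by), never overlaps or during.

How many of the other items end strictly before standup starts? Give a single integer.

8

Target standup = [452, 502].
build [330, 466] → overlaps → no.
demo [126, 234] → before → counts.
deploy [106, 256] → before → counts.
design_review [226, 314] → before → counts.
handoff [432, 499] → overlaps → no.
ingest [432, 502] → finished-by → no.
lunch [281, 315] → before → counts.
planning [4, 56] → before → counts.
qa_pass [167, 345] → before → counts.
snapshot [113, 335] → before → counts.
soundcheck [499, 515] → overlapped-by → no.
sync_call [257, 341] → before → counts.
Total: 8.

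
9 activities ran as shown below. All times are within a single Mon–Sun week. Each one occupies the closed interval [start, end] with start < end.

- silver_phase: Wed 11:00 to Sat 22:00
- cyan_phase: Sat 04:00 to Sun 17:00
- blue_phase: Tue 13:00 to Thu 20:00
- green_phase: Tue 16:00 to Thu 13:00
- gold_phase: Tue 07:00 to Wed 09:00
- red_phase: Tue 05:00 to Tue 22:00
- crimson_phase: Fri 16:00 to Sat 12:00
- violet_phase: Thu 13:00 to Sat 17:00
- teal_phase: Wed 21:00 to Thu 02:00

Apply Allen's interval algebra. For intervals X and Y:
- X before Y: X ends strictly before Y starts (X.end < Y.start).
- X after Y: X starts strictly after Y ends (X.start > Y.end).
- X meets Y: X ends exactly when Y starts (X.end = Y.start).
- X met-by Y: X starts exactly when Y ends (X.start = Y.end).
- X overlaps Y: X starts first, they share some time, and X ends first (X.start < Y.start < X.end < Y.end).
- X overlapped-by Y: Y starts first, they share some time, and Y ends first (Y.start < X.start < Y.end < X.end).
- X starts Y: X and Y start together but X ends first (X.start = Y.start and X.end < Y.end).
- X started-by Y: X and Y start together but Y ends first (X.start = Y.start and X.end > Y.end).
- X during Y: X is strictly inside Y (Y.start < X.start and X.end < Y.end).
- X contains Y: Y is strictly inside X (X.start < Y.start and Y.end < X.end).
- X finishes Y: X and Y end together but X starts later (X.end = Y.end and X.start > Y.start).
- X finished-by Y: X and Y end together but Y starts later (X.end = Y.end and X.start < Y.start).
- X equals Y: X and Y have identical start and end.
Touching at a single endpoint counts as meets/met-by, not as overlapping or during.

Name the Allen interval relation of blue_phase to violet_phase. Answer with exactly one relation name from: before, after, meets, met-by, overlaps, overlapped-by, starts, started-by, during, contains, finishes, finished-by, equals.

overlaps

blue_phase = [Tue 13:00, Thu 20:00]; violet_phase = [Thu 13:00, Sat 17:00].
Compare endpoints: blue_phase.start < violet_phase.start, blue_phase.start < violet_phase.end, blue_phase.end > violet_phase.start, blue_phase.end < violet_phase.end.
That pattern is 'overlaps'.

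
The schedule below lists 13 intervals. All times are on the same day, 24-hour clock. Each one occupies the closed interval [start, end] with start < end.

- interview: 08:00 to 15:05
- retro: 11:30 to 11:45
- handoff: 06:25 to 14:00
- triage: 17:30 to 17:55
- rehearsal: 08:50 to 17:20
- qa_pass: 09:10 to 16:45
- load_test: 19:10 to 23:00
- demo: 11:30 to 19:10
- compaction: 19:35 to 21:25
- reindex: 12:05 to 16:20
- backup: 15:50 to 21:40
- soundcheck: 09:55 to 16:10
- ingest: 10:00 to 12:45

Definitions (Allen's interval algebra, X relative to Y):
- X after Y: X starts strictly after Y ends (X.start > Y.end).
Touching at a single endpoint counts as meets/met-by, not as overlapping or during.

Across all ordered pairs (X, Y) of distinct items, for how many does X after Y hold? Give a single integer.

32

Checking all 156 ordered pairs for relation 'after'; matching pairs in alphabetical order:
(backup, handoff): backup after handoff ✓
(backup, ingest): backup after ingest ✓
(backup, interview): backup after interview ✓
(backup, retro): backup after retro ✓
(compaction, demo): compaction after demo ✓
(compaction, handoff): compaction after handoff ✓
(compaction, ingest): compaction after ingest ✓
(compaction, interview): compaction after interview ✓
(compaction, qa_pass): compaction after qa_pass ✓
(compaction, rehearsal): compaction after rehearsal ✓
(compaction, reindex): compaction after reindex ✓
(compaction, retro): compaction after retro ✓
(compaction, soundcheck): compaction after soundcheck ✓
(compaction, triage): compaction after triage ✓
(load_test, handoff): load_test after handoff ✓
(load_test, ingest): load_test after ingest ✓
(load_test, interview): load_test after interview ✓
(load_test, qa_pass): load_test after qa_pass ✓
(load_test, rehearsal): load_test after rehearsal ✓
(load_test, reindex): load_test after reindex ✓
(load_test, retro): load_test after retro ✓
(load_test, soundcheck): load_test after soundcheck ✓
(load_test, triage): load_test after triage ✓
(reindex, retro): reindex after retro ✓
... plus 8 further pairs not listed.
Count: 32.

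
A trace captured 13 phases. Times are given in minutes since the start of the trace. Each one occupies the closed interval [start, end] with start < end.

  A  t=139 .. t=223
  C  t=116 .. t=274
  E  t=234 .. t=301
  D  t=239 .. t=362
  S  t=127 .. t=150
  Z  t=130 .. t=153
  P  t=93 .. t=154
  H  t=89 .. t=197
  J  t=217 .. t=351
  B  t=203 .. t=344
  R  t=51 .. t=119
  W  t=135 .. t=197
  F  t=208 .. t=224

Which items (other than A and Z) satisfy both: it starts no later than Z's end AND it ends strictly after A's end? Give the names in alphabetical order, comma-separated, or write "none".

C

Conditions: its start is no later than Z's end (X.start <= t=153) AND its end is strictly after A's end (X.end > t=223).
B: start t=203 <= t=153? ✗; end t=344 > t=223? ✓ → no.
C: start t=116 <= t=153? ✓; end t=274 > t=223? ✓ → yes.
D: start t=239 <= t=153? ✗; end t=362 > t=223? ✓ → no.
E: start t=234 <= t=153? ✗; end t=301 > t=223? ✓ → no.
F: start t=208 <= t=153? ✗; end t=224 > t=223? ✓ → no.
H: start t=89 <= t=153? ✓; end t=197 > t=223? ✗ → no.
J: start t=217 <= t=153? ✗; end t=351 > t=223? ✓ → no.
P: start t=93 <= t=153? ✓; end t=154 > t=223? ✗ → no.
R: start t=51 <= t=153? ✓; end t=119 > t=223? ✗ → no.
S: start t=127 <= t=153? ✓; end t=150 > t=223? ✗ → no.
W: start t=135 <= t=153? ✓; end t=197 > t=223? ✗ → no.
Result: C.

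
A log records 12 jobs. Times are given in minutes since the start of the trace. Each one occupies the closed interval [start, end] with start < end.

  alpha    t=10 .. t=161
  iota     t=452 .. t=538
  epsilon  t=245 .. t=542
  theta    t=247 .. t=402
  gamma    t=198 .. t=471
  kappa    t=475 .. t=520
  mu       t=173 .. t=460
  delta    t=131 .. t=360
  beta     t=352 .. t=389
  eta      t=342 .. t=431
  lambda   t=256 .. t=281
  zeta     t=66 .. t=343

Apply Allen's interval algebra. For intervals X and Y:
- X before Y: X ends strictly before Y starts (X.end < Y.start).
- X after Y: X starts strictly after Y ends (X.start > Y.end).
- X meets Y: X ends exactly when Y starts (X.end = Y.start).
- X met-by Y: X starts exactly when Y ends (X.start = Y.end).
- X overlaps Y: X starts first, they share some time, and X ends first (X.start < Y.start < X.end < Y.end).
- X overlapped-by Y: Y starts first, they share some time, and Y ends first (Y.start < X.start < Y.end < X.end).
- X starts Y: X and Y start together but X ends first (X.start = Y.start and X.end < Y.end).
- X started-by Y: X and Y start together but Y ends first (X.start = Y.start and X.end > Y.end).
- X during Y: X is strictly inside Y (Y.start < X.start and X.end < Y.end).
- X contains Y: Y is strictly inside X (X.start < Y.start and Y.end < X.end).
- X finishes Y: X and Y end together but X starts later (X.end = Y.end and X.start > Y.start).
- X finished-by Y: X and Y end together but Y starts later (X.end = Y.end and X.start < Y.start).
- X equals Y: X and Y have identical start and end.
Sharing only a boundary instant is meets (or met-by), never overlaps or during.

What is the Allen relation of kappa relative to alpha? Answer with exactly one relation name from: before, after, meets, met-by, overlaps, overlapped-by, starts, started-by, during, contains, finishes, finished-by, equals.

kappa = [t=475, t=520]; alpha = [t=10, t=161].
Compare endpoints: kappa.start > alpha.start, kappa.start > alpha.end, kappa.end > alpha.start, kappa.end > alpha.end.
That pattern is 'after'.

after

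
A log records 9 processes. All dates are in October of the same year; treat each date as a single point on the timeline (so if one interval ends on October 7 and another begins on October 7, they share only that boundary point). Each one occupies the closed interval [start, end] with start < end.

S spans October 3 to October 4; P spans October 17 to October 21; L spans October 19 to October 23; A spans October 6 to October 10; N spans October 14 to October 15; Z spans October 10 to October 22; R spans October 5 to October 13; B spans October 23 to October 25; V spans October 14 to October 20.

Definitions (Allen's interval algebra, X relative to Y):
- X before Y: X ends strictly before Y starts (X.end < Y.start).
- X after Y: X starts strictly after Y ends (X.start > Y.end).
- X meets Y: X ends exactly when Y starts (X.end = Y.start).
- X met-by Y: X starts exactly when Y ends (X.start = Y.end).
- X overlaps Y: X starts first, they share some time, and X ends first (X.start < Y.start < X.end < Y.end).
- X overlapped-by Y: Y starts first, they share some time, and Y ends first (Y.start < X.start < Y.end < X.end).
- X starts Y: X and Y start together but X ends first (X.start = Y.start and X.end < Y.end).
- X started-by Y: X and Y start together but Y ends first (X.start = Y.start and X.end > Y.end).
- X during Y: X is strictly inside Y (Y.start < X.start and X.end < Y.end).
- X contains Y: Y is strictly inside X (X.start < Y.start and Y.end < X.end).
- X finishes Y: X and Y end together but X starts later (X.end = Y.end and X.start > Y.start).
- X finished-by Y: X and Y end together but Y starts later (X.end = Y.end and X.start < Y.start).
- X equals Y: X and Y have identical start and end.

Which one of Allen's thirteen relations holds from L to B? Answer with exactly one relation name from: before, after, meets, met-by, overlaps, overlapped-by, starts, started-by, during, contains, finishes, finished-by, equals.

L = [October 19, October 23]; B = [October 23, October 25].
Compare endpoints: L.start < B.start, L.start < B.end, L.end = B.start, L.end < B.end.
That pattern is 'meets'.

meets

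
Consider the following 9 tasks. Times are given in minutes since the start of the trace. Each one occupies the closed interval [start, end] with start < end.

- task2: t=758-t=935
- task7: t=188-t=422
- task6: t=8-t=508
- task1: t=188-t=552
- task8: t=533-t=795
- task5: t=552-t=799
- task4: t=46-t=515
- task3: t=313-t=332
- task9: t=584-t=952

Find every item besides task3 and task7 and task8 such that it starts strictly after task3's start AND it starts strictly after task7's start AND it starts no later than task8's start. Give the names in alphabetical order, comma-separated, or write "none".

Conditions: its start is strictly after task3's start (X.start > t=313) AND its start is strictly after task7's start (X.start > t=188) AND its start is no later than task8's start (X.start <= t=533).
task1: start t=188 > t=313? ✗; start t=188 > t=188? ✗; start t=188 <= t=533? ✓ → no.
task2: start t=758 > t=313? ✓; start t=758 > t=188? ✓; start t=758 <= t=533? ✗ → no.
task4: start t=46 > t=313? ✗; start t=46 > t=188? ✗; start t=46 <= t=533? ✓ → no.
task5: start t=552 > t=313? ✓; start t=552 > t=188? ✓; start t=552 <= t=533? ✗ → no.
task6: start t=8 > t=313? ✗; start t=8 > t=188? ✗; start t=8 <= t=533? ✓ → no.
task9: start t=584 > t=313? ✓; start t=584 > t=188? ✓; start t=584 <= t=533? ✗ → no.
Result: none.

none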